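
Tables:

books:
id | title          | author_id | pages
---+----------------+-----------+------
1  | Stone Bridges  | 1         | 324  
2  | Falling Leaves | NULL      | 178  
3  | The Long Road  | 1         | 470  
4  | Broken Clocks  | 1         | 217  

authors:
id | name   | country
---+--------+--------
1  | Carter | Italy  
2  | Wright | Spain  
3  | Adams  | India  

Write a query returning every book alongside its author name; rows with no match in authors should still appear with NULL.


LEFT JOIN keeps every row from books (the left table); where author_id has no match in authors, the author columns become NULL. Walk through each book:
  - book 1 (Stone Bridges): author_id=1 -> matches Carter
  - book 2 (Falling Leaves): author_id=NULL, no match -> kept with NULL
  - book 3 (The Long Road): author_id=1 -> matches Carter
  - book 4 (Broken Clocks): author_id=1 -> matches Carter
All 4 rows appear; 1 has NULL author.

SQL:
SELECT a.title, b.name AS author
FROM books a
LEFT JOIN authors b ON a.author_id = b.id

Result:
title          | author
---------------+-------
Stone Bridges  | Carter
Falling Leaves | NULL  
The Long Road  | Carter
Broken Clocks  | Carter


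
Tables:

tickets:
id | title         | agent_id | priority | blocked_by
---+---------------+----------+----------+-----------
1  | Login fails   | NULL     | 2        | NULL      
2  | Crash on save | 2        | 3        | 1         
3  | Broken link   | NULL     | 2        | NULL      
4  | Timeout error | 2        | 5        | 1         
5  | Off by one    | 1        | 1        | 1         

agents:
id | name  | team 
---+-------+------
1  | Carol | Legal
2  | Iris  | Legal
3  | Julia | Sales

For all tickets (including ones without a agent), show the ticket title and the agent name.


LEFT JOIN keeps every row from tickets (the left table); where agent_id has no match in agents, the agent columns become NULL. Walk through each ticket:
  - ticket 1 (Login fails): agent_id=NULL, no match -> kept with NULL
  - ticket 2 (Crash on save): agent_id=2 -> matches Iris
  - ticket 3 (Broken link): agent_id=NULL, no match -> kept with NULL
  - ticket 4 (Timeout error): agent_id=2 -> matches Iris
  - ticket 5 (Off by one): agent_id=1 -> matches Carol
All 5 rows appear; 2 have NULL agent.

SQL:
SELECT a.title, b.name AS agent
FROM tickets a
LEFT JOIN agents b ON a.agent_id = b.id

Result:
title         | agent
--------------+------
Login fails   | NULL 
Crash on save | Iris 
Broken link   | NULL 
Timeout error | Iris 
Off by one    | Carol


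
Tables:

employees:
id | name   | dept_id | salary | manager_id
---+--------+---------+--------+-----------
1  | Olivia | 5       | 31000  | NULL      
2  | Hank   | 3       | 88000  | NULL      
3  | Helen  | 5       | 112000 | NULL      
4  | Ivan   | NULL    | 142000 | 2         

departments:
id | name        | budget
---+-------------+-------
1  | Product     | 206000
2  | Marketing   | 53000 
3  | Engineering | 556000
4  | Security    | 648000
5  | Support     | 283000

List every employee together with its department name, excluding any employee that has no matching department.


INNER JOIN keeps only employees rows whose dept_id matches an id in departments. Walk through each employee:
  - employee 1 (Olivia): dept_id=5 -> matches Support
  - employee 2 (Hank): dept_id=3 -> matches Engineering
  - employee 3 (Helen): dept_id=5 -> matches Support
  - employee 4 (Ivan): dept_id=NULL, no match -> dropped
So 1 of 4 rows is dropped.

SQL:
SELECT a.name, b.name AS department
FROM employees a
INNER JOIN departments b ON a.dept_id = b.id

Result:
name   | department 
-------+------------
Olivia | Support    
Hank   | Engineering
Helen  | Support    


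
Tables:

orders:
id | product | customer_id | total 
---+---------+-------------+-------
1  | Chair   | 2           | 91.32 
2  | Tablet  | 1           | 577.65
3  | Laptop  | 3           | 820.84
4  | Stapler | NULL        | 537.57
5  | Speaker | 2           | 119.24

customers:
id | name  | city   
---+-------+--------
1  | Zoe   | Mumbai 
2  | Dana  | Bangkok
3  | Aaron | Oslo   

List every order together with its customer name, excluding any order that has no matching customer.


INNER JOIN keeps only orders rows whose customer_id matches an id in customers. Walk through each order:
  - order 1 (Chair): customer_id=2 -> matches Dana
  - order 2 (Tablet): customer_id=1 -> matches Zoe
  - order 3 (Laptop): customer_id=3 -> matches Aaron
  - order 4 (Stapler): customer_id=NULL, no match -> dropped
  - order 5 (Speaker): customer_id=2 -> matches Dana
So 1 of 5 rows is dropped.

SQL:
SELECT a.product, b.name AS customer
FROM orders a
INNER JOIN customers b ON a.customer_id = b.id

Result:
product | customer
--------+---------
Chair   | Dana    
Tablet  | Zoe     
Laptop  | Aaron   
Speaker | Dana    


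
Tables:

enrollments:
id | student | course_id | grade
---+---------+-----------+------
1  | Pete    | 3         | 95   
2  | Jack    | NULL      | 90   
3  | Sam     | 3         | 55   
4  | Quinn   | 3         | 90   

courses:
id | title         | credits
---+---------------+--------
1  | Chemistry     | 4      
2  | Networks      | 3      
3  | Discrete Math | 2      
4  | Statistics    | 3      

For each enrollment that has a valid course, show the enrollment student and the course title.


INNER JOIN keeps only enrollments rows whose course_id matches an id in courses. Walk through each enrollment:
  - enrollment 1 (Pete): course_id=3 -> matches Discrete Math
  - enrollment 2 (Jack): course_id=NULL, no match -> dropped
  - enrollment 3 (Sam): course_id=3 -> matches Discrete Math
  - enrollment 4 (Quinn): course_id=3 -> matches Discrete Math
So 1 of 4 rows is dropped.

SQL:
SELECT a.student, b.title AS course
FROM enrollments a
INNER JOIN courses b ON a.course_id = b.id

Result:
student | course       
--------+--------------
Pete    | Discrete Math
Sam     | Discrete Math
Quinn   | Discrete Math


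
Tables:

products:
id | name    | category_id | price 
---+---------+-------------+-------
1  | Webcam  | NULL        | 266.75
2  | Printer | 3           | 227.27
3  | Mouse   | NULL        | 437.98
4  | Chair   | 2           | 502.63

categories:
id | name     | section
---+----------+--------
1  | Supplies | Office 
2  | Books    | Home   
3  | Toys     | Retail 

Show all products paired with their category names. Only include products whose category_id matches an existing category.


INNER JOIN keeps only products rows whose category_id matches an id in categories. Walk through each product:
  - product 1 (Webcam): category_id=NULL, no match -> dropped
  - product 2 (Printer): category_id=3 -> matches Toys
  - product 3 (Mouse): category_id=NULL, no match -> dropped
  - product 4 (Chair): category_id=2 -> matches Books
So 2 of 4 rows are dropped.

SQL:
SELECT a.name, b.name AS category
FROM products a
INNER JOIN categories b ON a.category_id = b.id

Result:
name    | category
--------+---------
Printer | Toys    
Chair   | Books   


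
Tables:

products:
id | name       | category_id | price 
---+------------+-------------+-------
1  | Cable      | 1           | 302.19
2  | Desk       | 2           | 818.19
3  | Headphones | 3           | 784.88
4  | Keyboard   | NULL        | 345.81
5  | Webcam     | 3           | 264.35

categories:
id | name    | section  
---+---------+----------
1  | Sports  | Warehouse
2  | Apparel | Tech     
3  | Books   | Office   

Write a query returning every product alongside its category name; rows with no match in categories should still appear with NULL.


LEFT JOIN keeps every row from products (the left table); where category_id has no match in categories, the category columns become NULL. Walk through each product:
  - product 1 (Cable): category_id=1 -> matches Sports
  - product 2 (Desk): category_id=2 -> matches Apparel
  - product 3 (Headphones): category_id=3 -> matches Books
  - product 4 (Keyboard): category_id=NULL, no match -> kept with NULL
  - product 5 (Webcam): category_id=3 -> matches Books
All 5 rows appear; 1 has NULL category.

SQL:
SELECT a.name, b.name AS category
FROM products a
LEFT JOIN categories b ON a.category_id = b.id

Result:
name       | category
-----------+---------
Cable      | Sports  
Desk       | Apparel 
Headphones | Books   
Keyboard   | NULL    
Webcam     | Books   


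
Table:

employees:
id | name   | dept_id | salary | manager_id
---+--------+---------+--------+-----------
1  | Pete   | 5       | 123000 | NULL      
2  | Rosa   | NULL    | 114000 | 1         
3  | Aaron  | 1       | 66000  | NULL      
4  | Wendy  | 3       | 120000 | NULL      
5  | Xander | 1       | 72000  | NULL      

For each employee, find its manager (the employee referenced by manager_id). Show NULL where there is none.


This is a self-join: employees is joined to a second copy of itself, matching each row's manager_id to another row's id. Use LEFT JOIN so rows with manager_id=NULL are kept.
  - employee 1 (Pete): manager_id=NULL -> NULL
  - employee 2 (Rosa): manager_id=1 -> Pete
  - employee 3 (Aaron): manager_id=NULL -> NULL
  - employee 4 (Wendy): manager_id=NULL -> NULL
  - employee 5 (Xander): manager_id=NULL -> NULL

SQL:
SELECT a.name AS item, b.name AS manager
FROM employees a
LEFT JOIN employees b ON a.manager_id = b.id

Result:
item   | manager
-------+--------
Pete   | NULL   
Rosa   | Pete   
Aaron  | NULL   
Wendy  | NULL   
Xander | NULL   


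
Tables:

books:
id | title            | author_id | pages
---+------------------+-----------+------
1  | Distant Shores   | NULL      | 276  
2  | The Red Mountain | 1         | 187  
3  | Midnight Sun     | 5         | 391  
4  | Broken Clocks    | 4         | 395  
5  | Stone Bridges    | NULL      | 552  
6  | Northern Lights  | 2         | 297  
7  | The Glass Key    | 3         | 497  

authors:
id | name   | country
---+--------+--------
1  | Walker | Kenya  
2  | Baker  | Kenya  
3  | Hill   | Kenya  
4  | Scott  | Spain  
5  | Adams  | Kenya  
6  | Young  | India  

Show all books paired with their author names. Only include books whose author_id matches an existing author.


INNER JOIN keeps only books rows whose author_id matches an id in authors. Walk through each book:
  - book 1 (Distant Shores): author_id=NULL, no match -> dropped
  - book 2 (The Red Mountain): author_id=1 -> matches Walker
  - book 3 (Midnight Sun): author_id=5 -> matches Adams
  - book 4 (Broken Clocks): author_id=4 -> matches Scott
  - book 5 (Stone Bridges): author_id=NULL, no match -> dropped
  - book 6 (Northern Lights): author_id=2 -> matches Baker
  - book 7 (The Glass Key): author_id=3 -> matches Hill
So 2 of 7 rows are dropped.

SQL:
SELECT a.title, b.name AS author
FROM books a
INNER JOIN authors b ON a.author_id = b.id

Result:
title            | author
-----------------+-------
The Red Mountain | Walker
Midnight Sun     | Adams 
Broken Clocks    | Scott 
Northern Lights  | Baker 
The Glass Key    | Hill  


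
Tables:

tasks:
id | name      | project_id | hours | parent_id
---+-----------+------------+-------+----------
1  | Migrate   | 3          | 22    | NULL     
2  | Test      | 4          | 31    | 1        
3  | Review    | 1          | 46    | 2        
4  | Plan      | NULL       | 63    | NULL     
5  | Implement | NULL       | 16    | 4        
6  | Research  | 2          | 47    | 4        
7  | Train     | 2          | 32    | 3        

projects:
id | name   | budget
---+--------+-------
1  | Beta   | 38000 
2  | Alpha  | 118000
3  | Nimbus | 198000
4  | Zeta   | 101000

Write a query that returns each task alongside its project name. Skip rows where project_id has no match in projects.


INNER JOIN keeps only tasks rows whose project_id matches an id in projects. Walk through each task:
  - task 1 (Migrate): project_id=3 -> matches Nimbus
  - task 2 (Test): project_id=4 -> matches Zeta
  - task 3 (Review): project_id=1 -> matches Beta
  - task 4 (Plan): project_id=NULL, no match -> dropped
  - task 5 (Implement): project_id=NULL, no match -> dropped
  - task 6 (Research): project_id=2 -> matches Alpha
  - task 7 (Train): project_id=2 -> matches Alpha
So 2 of 7 rows are dropped.

SQL:
SELECT a.name, b.name AS project
FROM tasks a
INNER JOIN projects b ON a.project_id = b.id

Result:
name     | project
---------+--------
Migrate  | Nimbus 
Test     | Zeta   
Review   | Beta   
Research | Alpha  
Train    | Alpha  


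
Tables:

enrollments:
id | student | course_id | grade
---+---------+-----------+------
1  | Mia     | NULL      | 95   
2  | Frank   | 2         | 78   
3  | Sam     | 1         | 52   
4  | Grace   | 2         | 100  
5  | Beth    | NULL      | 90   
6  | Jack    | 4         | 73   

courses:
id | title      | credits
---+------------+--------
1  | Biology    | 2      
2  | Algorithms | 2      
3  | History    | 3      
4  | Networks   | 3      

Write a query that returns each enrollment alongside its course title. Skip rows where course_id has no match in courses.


INNER JOIN keeps only enrollments rows whose course_id matches an id in courses. Walk through each enrollment:
  - enrollment 1 (Mia): course_id=NULL, no match -> dropped
  - enrollment 2 (Frank): course_id=2 -> matches Algorithms
  - enrollment 3 (Sam): course_id=1 -> matches Biology
  - enrollment 4 (Grace): course_id=2 -> matches Algorithms
  - enrollment 5 (Beth): course_id=NULL, no match -> dropped
  - enrollment 6 (Jack): course_id=4 -> matches Networks
So 2 of 6 rows are dropped.

SQL:
SELECT a.student, b.title AS course
FROM enrollments a
INNER JOIN courses b ON a.course_id = b.id

Result:
student | course    
--------+-----------
Frank   | Algorithms
Sam     | Biology   
Grace   | Algorithms
Jack    | Networks  


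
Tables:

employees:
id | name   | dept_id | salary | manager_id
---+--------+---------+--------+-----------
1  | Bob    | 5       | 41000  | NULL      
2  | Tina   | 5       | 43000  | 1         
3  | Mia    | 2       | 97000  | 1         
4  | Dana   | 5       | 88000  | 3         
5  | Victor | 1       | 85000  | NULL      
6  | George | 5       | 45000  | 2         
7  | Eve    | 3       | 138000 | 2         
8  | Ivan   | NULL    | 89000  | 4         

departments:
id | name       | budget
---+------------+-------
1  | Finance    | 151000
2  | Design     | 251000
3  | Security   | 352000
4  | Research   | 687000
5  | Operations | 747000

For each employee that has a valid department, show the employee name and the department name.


INNER JOIN keeps only employees rows whose dept_id matches an id in departments. Walk through each employee:
  - employee 1 (Bob): dept_id=5 -> matches Operations
  - employee 2 (Tina): dept_id=5 -> matches Operations
  - employee 3 (Mia): dept_id=2 -> matches Design
  - employee 4 (Dana): dept_id=5 -> matches Operations
  - employee 5 (Victor): dept_id=1 -> matches Finance
  - employee 6 (George): dept_id=5 -> matches Operations
  - employee 7 (Eve): dept_id=3 -> matches Security
  - employee 8 (Ivan): dept_id=NULL, no match -> dropped
So 1 of 8 rows is dropped.

SQL:
SELECT a.name, b.name AS department
FROM employees a
INNER JOIN departments b ON a.dept_id = b.id

Result:
name   | department
-------+-----------
Bob    | Operations
Tina   | Operations
Mia    | Design    
Dana   | Operations
Victor | Finance   
George | Operations
Eve    | Security  


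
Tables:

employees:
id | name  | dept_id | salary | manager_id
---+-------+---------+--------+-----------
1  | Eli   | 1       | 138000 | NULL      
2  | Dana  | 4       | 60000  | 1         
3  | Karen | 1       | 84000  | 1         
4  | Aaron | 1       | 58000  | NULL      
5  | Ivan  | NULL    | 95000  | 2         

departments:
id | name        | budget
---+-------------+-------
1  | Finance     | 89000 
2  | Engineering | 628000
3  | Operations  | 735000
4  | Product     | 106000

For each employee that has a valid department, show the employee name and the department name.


INNER JOIN keeps only employees rows whose dept_id matches an id in departments. Walk through each employee:
  - employee 1 (Eli): dept_id=1 -> matches Finance
  - employee 2 (Dana): dept_id=4 -> matches Product
  - employee 3 (Karen): dept_id=1 -> matches Finance
  - employee 4 (Aaron): dept_id=1 -> matches Finance
  - employee 5 (Ivan): dept_id=NULL, no match -> dropped
So 1 of 5 rows is dropped.

SQL:
SELECT a.name, b.name AS department
FROM employees a
INNER JOIN departments b ON a.dept_id = b.id

Result:
name  | department
------+-----------
Eli   | Finance   
Dana  | Product   
Karen | Finance   
Aaron | Finance   


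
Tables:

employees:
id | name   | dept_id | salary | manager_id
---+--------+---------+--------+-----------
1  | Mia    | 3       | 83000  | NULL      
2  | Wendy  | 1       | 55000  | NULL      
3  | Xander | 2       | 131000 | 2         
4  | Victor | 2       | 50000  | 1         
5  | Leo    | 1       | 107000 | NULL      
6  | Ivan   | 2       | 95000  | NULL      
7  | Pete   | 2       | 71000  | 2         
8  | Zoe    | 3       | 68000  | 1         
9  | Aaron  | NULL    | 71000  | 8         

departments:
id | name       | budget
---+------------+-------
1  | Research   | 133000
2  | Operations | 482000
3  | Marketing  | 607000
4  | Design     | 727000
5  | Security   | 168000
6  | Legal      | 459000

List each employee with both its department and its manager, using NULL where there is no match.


Two LEFT JOINs from the same base table employees: one to departments via dept_id, one to employees itself via manager_id. Both are LEFT so every employee is preserved.
Match against departments:
  - employee 1 (Mia): dept_id=3 -> matches Marketing
  - employee 2 (Wendy): dept_id=1 -> matches Research
  - employee 3 (Xander): dept_id=2 -> matches Operations
  - employee 4 (Victor): dept_id=2 -> matches Operations
  - employee 5 (Leo): dept_id=1 -> matches Research
  - employee 6 (Ivan): dept_id=2 -> matches Operations
  - employee 7 (Pete): dept_id=2 -> matches Operations
  - employee 8 (Zoe): dept_id=3 -> matches Marketing
  - employee 9 (Aaron): dept_id=NULL, no match -> kept with NULL
Match against employees (self):
  - employee 1 (Mia): manager_id=NULL -> NULL
  - employee 2 (Wendy): manager_id=NULL -> NULL
  - employee 3 (Xander): manager_id=2 -> Wendy
  - employee 4 (Victor): manager_id=1 -> Mia
  - employee 5 (Leo): manager_id=NULL -> NULL
  - employee 6 (Ivan): manager_id=NULL -> NULL
  - employee 7 (Pete): manager_id=2 -> Wendy
  - employee 8 (Zoe): manager_id=1 -> Mia
  - employee 9 (Aaron): manager_id=8 -> Zoe

SQL:
SELECT a.name, b.name AS department, c.name AS manager
FROM employees a
LEFT JOIN departments b ON a.dept_id = b.id
LEFT JOIN employees c ON a.manager_id = c.id

Result:
name   | department | manager
-------+------------+--------
Mia    | Marketing  | NULL   
Wendy  | Research   | NULL   
Xander | Operations | Wendy  
Victor | Operations | Mia    
Leo    | Research   | NULL   
Ivan   | Operations | NULL   
Pete   | Operations | Wendy  
Zoe    | Marketing  | Mia    
Aaron  | NULL       | Zoe    


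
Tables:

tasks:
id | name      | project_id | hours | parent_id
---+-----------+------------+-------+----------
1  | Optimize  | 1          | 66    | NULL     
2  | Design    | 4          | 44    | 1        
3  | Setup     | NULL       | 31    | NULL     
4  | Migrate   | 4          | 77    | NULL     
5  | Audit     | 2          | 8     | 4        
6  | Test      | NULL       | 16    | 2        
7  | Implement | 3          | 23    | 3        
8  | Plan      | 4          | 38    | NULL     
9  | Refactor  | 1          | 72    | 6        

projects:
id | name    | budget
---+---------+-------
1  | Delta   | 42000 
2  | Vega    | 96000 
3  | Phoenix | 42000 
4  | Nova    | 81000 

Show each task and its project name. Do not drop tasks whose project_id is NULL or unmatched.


LEFT JOIN keeps every row from tasks (the left table); where project_id has no match in projects, the project columns become NULL. Walk through each task:
  - task 1 (Optimize): project_id=1 -> matches Delta
  - task 2 (Design): project_id=4 -> matches Nova
  - task 3 (Setup): project_id=NULL, no match -> kept with NULL
  - task 4 (Migrate): project_id=4 -> matches Nova
  - task 5 (Audit): project_id=2 -> matches Vega
  - task 6 (Test): project_id=NULL, no match -> kept with NULL
  - task 7 (Implement): project_id=3 -> matches Phoenix
  - task 8 (Plan): project_id=4 -> matches Nova
  - task 9 (Refactor): project_id=1 -> matches Delta
All 9 rows appear; 2 have NULL project.

SQL:
SELECT a.name, b.name AS project
FROM tasks a
LEFT JOIN projects b ON a.project_id = b.id

Result:
name      | project
----------+--------
Optimize  | Delta  
Design    | Nova   
Setup     | NULL   
Migrate   | Nova   
Audit     | Vega   
Test      | NULL   
Implement | Phoenix
Plan      | Nova   
Refactor  | Delta  


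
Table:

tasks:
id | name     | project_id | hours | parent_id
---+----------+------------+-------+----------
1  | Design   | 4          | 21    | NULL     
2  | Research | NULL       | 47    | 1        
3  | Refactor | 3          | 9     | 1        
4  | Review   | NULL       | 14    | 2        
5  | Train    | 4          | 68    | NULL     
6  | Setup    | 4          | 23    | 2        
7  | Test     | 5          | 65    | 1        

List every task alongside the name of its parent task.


This is a self-join: tasks is joined to a second copy of itself, matching each row's parent_id to another row's id. Use LEFT JOIN so rows with parent_id=NULL are kept.
  - task 1 (Design): parent_id=NULL -> NULL
  - task 2 (Research): parent_id=1 -> Design
  - task 3 (Refactor): parent_id=1 -> Design
  - task 4 (Review): parent_id=2 -> Research
  - task 5 (Train): parent_id=NULL -> NULL
  - task 6 (Setup): parent_id=2 -> Research
  - task 7 (Test): parent_id=1 -> Design

SQL:
SELECT a.name AS item, b.name AS parent
FROM tasks a
LEFT JOIN tasks b ON a.parent_id = b.id

Result:
item     | parent  
---------+---------
Design   | NULL    
Research | Design  
Refactor | Design  
Review   | Research
Train    | NULL    
Setup    | Research
Test     | Design  


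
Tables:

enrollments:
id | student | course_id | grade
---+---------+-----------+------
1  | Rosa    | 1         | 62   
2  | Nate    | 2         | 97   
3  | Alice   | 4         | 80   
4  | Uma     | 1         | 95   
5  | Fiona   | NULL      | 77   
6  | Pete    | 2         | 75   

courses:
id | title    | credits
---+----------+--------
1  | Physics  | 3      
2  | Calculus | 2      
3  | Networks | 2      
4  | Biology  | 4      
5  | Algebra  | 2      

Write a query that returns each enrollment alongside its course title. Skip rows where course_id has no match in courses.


INNER JOIN keeps only enrollments rows whose course_id matches an id in courses. Walk through each enrollment:
  - enrollment 1 (Rosa): course_id=1 -> matches Physics
  - enrollment 2 (Nate): course_id=2 -> matches Calculus
  - enrollment 3 (Alice): course_id=4 -> matches Biology
  - enrollment 4 (Uma): course_id=1 -> matches Physics
  - enrollment 5 (Fiona): course_id=NULL, no match -> dropped
  - enrollment 6 (Pete): course_id=2 -> matches Calculus
So 1 of 6 rows is dropped.

SQL:
SELECT a.student, b.title AS course
FROM enrollments a
INNER JOIN courses b ON a.course_id = b.id

Result:
student | course  
--------+---------
Rosa    | Physics 
Nate    | Calculus
Alice   | Biology 
Uma     | Physics 
Pete    | Calculus


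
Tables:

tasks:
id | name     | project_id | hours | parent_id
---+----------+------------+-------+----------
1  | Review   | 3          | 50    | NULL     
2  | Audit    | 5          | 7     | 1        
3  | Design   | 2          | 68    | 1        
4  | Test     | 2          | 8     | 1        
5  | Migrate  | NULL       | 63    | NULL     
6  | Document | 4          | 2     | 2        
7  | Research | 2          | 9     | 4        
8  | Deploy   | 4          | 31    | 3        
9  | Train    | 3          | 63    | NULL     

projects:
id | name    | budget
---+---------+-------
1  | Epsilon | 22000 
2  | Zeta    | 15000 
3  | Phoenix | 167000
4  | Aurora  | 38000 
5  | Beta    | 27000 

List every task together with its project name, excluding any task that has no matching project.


INNER JOIN keeps only tasks rows whose project_id matches an id in projects. Walk through each task:
  - task 1 (Review): project_id=3 -> matches Phoenix
  - task 2 (Audit): project_id=5 -> matches Beta
  - task 3 (Design): project_id=2 -> matches Zeta
  - task 4 (Test): project_id=2 -> matches Zeta
  - task 5 (Migrate): project_id=NULL, no match -> dropped
  - task 6 (Document): project_id=4 -> matches Aurora
  - task 7 (Research): project_id=2 -> matches Zeta
  - task 8 (Deploy): project_id=4 -> matches Aurora
  - task 9 (Train): project_id=3 -> matches Phoenix
So 1 of 9 rows is dropped.

SQL:
SELECT a.name, b.name AS project
FROM tasks a
INNER JOIN projects b ON a.project_id = b.id

Result:
name     | project
---------+--------
Review   | Phoenix
Audit    | Beta   
Design   | Zeta   
Test     | Zeta   
Document | Aurora 
Research | Zeta   
Deploy   | Aurora 
Train    | Phoenix


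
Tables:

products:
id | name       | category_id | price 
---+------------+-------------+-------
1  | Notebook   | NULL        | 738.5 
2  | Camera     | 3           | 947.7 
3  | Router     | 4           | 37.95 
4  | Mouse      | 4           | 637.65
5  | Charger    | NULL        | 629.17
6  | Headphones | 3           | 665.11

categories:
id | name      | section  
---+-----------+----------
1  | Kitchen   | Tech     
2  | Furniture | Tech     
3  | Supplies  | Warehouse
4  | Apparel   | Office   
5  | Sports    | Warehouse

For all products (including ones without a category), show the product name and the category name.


LEFT JOIN keeps every row from products (the left table); where category_id has no match in categories, the category columns become NULL. Walk through each product:
  - product 1 (Notebook): category_id=NULL, no match -> kept with NULL
  - product 2 (Camera): category_id=3 -> matches Supplies
  - product 3 (Router): category_id=4 -> matches Apparel
  - product 4 (Mouse): category_id=4 -> matches Apparel
  - product 5 (Charger): category_id=NULL, no match -> kept with NULL
  - product 6 (Headphones): category_id=3 -> matches Supplies
All 6 rows appear; 2 have NULL category.

SQL:
SELECT a.name, b.name AS category
FROM products a
LEFT JOIN categories b ON a.category_id = b.id

Result:
name       | category
-----------+---------
Notebook   | NULL    
Camera     | Supplies
Router     | Apparel 
Mouse      | Apparel 
Charger    | NULL    
Headphones | Supplies


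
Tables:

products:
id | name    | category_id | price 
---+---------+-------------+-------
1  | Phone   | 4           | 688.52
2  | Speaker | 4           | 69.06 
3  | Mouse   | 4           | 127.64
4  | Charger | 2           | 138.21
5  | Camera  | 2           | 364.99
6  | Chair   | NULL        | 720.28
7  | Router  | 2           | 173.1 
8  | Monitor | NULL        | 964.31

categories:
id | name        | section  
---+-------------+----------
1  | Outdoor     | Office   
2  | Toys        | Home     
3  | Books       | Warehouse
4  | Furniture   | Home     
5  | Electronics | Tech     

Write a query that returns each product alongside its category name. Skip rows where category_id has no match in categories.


INNER JOIN keeps only products rows whose category_id matches an id in categories. Walk through each product:
  - product 1 (Phone): category_id=4 -> matches Furniture
  - product 2 (Speaker): category_id=4 -> matches Furniture
  - product 3 (Mouse): category_id=4 -> matches Furniture
  - product 4 (Charger): category_id=2 -> matches Toys
  - product 5 (Camera): category_id=2 -> matches Toys
  - product 6 (Chair): category_id=NULL, no match -> dropped
  - product 7 (Router): category_id=2 -> matches Toys
  - product 8 (Monitor): category_id=NULL, no match -> dropped
So 2 of 8 rows are dropped.

SQL:
SELECT a.name, b.name AS category
FROM products a
INNER JOIN categories b ON a.category_id = b.id

Result:
name    | category 
--------+----------
Phone   | Furniture
Speaker | Furniture
Mouse   | Furniture
Charger | Toys     
Camera  | Toys     
Router  | Toys     


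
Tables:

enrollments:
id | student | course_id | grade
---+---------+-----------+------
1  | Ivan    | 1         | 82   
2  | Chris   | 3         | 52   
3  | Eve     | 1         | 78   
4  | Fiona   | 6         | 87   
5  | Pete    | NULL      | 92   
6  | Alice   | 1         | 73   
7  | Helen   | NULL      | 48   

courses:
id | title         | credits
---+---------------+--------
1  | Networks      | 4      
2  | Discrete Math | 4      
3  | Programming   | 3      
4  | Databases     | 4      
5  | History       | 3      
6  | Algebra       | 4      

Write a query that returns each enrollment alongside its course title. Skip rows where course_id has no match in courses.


INNER JOIN keeps only enrollments rows whose course_id matches an id in courses. Walk through each enrollment:
  - enrollment 1 (Ivan): course_id=1 -> matches Networks
  - enrollment 2 (Chris): course_id=3 -> matches Programming
  - enrollment 3 (Eve): course_id=1 -> matches Networks
  - enrollment 4 (Fiona): course_id=6 -> matches Algebra
  - enrollment 5 (Pete): course_id=NULL, no match -> dropped
  - enrollment 6 (Alice): course_id=1 -> matches Networks
  - enrollment 7 (Helen): course_id=NULL, no match -> dropped
So 2 of 7 rows are dropped.

SQL:
SELECT a.student, b.title AS course
FROM enrollments a
INNER JOIN courses b ON a.course_id = b.id

Result:
student | course     
--------+------------
Ivan    | Networks   
Chris   | Programming
Eve     | Networks   
Fiona   | Algebra    
Alice   | Networks   


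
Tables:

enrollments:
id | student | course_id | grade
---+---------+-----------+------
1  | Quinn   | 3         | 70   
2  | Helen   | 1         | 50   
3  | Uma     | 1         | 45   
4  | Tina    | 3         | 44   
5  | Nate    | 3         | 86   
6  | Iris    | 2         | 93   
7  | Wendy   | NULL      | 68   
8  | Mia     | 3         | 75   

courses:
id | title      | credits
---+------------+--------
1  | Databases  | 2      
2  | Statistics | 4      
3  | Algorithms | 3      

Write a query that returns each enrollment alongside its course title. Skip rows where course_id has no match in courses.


INNER JOIN keeps only enrollments rows whose course_id matches an id in courses. Walk through each enrollment:
  - enrollment 1 (Quinn): course_id=3 -> matches Algorithms
  - enrollment 2 (Helen): course_id=1 -> matches Databases
  - enrollment 3 (Uma): course_id=1 -> matches Databases
  - enrollment 4 (Tina): course_id=3 -> matches Algorithms
  - enrollment 5 (Nate): course_id=3 -> matches Algorithms
  - enrollment 6 (Iris): course_id=2 -> matches Statistics
  - enrollment 7 (Wendy): course_id=NULL, no match -> dropped
  - enrollment 8 (Mia): course_id=3 -> matches Algorithms
So 1 of 8 rows is dropped.

SQL:
SELECT a.student, b.title AS course
FROM enrollments a
INNER JOIN courses b ON a.course_id = b.id

Result:
student | course    
--------+-----------
Quinn   | Algorithms
Helen   | Databases 
Uma     | Databases 
Tina    | Algorithms
Nate    | Algorithms
Iris    | Statistics
Mia     | Algorithms


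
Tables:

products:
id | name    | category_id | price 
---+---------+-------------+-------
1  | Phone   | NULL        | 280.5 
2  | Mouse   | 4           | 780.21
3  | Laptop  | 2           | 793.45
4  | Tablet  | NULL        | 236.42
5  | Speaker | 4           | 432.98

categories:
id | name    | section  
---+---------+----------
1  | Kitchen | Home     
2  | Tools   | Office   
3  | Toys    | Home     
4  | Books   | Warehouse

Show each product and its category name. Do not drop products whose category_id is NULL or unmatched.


LEFT JOIN keeps every row from products (the left table); where category_id has no match in categories, the category columns become NULL. Walk through each product:
  - product 1 (Phone): category_id=NULL, no match -> kept with NULL
  - product 2 (Mouse): category_id=4 -> matches Books
  - product 3 (Laptop): category_id=2 -> matches Tools
  - product 4 (Tablet): category_id=NULL, no match -> kept with NULL
  - product 5 (Speaker): category_id=4 -> matches Books
All 5 rows appear; 2 have NULL category.

SQL:
SELECT a.name, b.name AS category
FROM products a
LEFT JOIN categories b ON a.category_id = b.id

Result:
name    | category
--------+---------
Phone   | NULL    
Mouse   | Books   
Laptop  | Tools   
Tablet  | NULL    
Speaker | Books   


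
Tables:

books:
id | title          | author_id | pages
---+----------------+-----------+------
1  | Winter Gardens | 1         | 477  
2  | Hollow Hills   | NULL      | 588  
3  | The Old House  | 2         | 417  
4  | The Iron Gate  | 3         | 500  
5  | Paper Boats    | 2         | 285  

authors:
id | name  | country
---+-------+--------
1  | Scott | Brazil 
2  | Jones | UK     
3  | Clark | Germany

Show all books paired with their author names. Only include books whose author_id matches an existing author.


INNER JOIN keeps only books rows whose author_id matches an id in authors. Walk through each book:
  - book 1 (Winter Gardens): author_id=1 -> matches Scott
  - book 2 (Hollow Hills): author_id=NULL, no match -> dropped
  - book 3 (The Old House): author_id=2 -> matches Jones
  - book 4 (The Iron Gate): author_id=3 -> matches Clark
  - book 5 (Paper Boats): author_id=2 -> matches Jones
So 1 of 5 rows is dropped.

SQL:
SELECT a.title, b.name AS author
FROM books a
INNER JOIN authors b ON a.author_id = b.id

Result:
title          | author
---------------+-------
Winter Gardens | Scott 
The Old House  | Jones 
The Iron Gate  | Clark 
Paper Boats    | Jones 


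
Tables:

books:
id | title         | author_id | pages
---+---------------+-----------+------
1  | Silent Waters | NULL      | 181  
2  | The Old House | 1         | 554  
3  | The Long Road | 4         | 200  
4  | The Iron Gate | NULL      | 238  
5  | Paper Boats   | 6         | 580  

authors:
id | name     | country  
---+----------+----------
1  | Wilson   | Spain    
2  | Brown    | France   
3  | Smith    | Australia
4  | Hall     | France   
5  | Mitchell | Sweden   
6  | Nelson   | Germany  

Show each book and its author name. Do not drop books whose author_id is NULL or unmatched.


LEFT JOIN keeps every row from books (the left table); where author_id has no match in authors, the author columns become NULL. Walk through each book:
  - book 1 (Silent Waters): author_id=NULL, no match -> kept with NULL
  - book 2 (The Old House): author_id=1 -> matches Wilson
  - book 3 (The Long Road): author_id=4 -> matches Hall
  - book 4 (The Iron Gate): author_id=NULL, no match -> kept with NULL
  - book 5 (Paper Boats): author_id=6 -> matches Nelson
All 5 rows appear; 2 have NULL author.

SQL:
SELECT a.title, b.name AS author
FROM books a
LEFT JOIN authors b ON a.author_id = b.id

Result:
title         | author
--------------+-------
Silent Waters | NULL  
The Old House | Wilson
The Long Road | Hall  
The Iron Gate | NULL  
Paper Boats   | Nelson


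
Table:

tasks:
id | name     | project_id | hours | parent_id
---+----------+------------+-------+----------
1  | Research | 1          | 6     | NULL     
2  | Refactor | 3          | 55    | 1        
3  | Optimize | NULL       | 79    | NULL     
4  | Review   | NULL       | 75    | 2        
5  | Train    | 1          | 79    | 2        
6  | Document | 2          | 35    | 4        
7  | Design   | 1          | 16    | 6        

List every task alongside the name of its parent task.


This is a self-join: tasks is joined to a second copy of itself, matching each row's parent_id to another row's id. Use LEFT JOIN so rows with parent_id=NULL are kept.
  - task 1 (Research): parent_id=NULL -> NULL
  - task 2 (Refactor): parent_id=1 -> Research
  - task 3 (Optimize): parent_id=NULL -> NULL
  - task 4 (Review): parent_id=2 -> Refactor
  - task 5 (Train): parent_id=2 -> Refactor
  - task 6 (Document): parent_id=4 -> Review
  - task 7 (Design): parent_id=6 -> Document

SQL:
SELECT a.name AS item, b.name AS parent
FROM tasks a
LEFT JOIN tasks b ON a.parent_id = b.id

Result:
item     | parent  
---------+---------
Research | NULL    
Refactor | Research
Optimize | NULL    
Review   | Refactor
Train    | Refactor
Document | Review  
Design   | Document


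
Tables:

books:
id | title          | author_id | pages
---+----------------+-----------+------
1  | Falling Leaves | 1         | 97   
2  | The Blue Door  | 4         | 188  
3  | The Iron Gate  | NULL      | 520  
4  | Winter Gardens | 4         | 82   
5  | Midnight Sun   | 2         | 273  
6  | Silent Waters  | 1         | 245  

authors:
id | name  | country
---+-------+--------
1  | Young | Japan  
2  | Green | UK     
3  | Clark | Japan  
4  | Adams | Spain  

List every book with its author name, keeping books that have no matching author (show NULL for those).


LEFT JOIN keeps every row from books (the left table); where author_id has no match in authors, the author columns become NULL. Walk through each book:
  - book 1 (Falling Leaves): author_id=1 -> matches Young
  - book 2 (The Blue Door): author_id=4 -> matches Adams
  - book 3 (The Iron Gate): author_id=NULL, no match -> kept with NULL
  - book 4 (Winter Gardens): author_id=4 -> matches Adams
  - book 5 (Midnight Sun): author_id=2 -> matches Green
  - book 6 (Silent Waters): author_id=1 -> matches Young
All 6 rows appear; 1 has NULL author.

SQL:
SELECT a.title, b.name AS author
FROM books a
LEFT JOIN authors b ON a.author_id = b.id

Result:
title          | author
---------------+-------
Falling Leaves | Young 
The Blue Door  | Adams 
The Iron Gate  | NULL  
Winter Gardens | Adams 
Midnight Sun   | Green 
Silent Waters  | Young 


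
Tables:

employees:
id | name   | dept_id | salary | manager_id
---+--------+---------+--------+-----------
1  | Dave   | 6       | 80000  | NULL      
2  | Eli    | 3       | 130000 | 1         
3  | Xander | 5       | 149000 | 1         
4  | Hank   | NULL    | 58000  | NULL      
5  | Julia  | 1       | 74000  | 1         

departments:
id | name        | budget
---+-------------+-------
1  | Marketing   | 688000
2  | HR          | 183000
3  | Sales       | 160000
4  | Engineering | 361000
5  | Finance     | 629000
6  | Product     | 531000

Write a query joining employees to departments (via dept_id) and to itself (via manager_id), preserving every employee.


Two LEFT JOINs from the same base table employees: one to departments via dept_id, one to employees itself via manager_id. Both are LEFT so every employee is preserved.
Match against departments:
  - employee 1 (Dave): dept_id=6 -> matches Product
  - employee 2 (Eli): dept_id=3 -> matches Sales
  - employee 3 (Xander): dept_id=5 -> matches Finance
  - employee 4 (Hank): dept_id=NULL, no match -> kept with NULL
  - employee 5 (Julia): dept_id=1 -> matches Marketing
Match against employees (self):
  - employee 1 (Dave): manager_id=NULL -> NULL
  - employee 2 (Eli): manager_id=1 -> Dave
  - employee 3 (Xander): manager_id=1 -> Dave
  - employee 4 (Hank): manager_id=NULL -> NULL
  - employee 5 (Julia): manager_id=1 -> Dave

SQL:
SELECT a.name, b.name AS department, c.name AS manager
FROM employees a
LEFT JOIN departments b ON a.dept_id = b.id
LEFT JOIN employees c ON a.manager_id = c.id

Result:
name   | department | manager
-------+------------+--------
Dave   | Product    | NULL   
Eli    | Sales      | Dave   
Xander | Finance    | Dave   
Hank   | NULL       | NULL   
Julia  | Marketing  | Dave   


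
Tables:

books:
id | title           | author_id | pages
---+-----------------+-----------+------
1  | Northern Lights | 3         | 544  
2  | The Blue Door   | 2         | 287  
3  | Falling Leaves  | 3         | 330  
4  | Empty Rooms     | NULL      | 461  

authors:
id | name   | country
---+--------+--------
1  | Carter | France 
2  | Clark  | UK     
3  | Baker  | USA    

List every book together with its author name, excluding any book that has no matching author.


INNER JOIN keeps only books rows whose author_id matches an id in authors. Walk through each book:
  - book 1 (Northern Lights): author_id=3 -> matches Baker
  - book 2 (The Blue Door): author_id=2 -> matches Clark
  - book 3 (Falling Leaves): author_id=3 -> matches Baker
  - book 4 (Empty Rooms): author_id=NULL, no match -> dropped
So 1 of 4 rows is dropped.

SQL:
SELECT a.title, b.name AS author
FROM books a
INNER JOIN authors b ON a.author_id = b.id

Result:
title           | author
----------------+-------
Northern Lights | Baker 
The Blue Door   | Clark 
Falling Leaves  | Baker 
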